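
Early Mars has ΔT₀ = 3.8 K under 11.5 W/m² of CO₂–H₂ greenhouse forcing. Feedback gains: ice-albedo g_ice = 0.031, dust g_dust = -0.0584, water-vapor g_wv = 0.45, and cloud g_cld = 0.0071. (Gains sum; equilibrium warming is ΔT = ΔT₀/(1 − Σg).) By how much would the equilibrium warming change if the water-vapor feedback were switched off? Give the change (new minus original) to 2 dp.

Original: g = 0.4297, ΔT = 3.8/(1−0.4297) = 6.6632 K.
Without water-vapor: g' = -0.0203, ΔT' = 3.8/(1+0.0203) = 3.7244 K.
Change = 3.7244 − 6.6632 = -2.94 K.

-2.94 K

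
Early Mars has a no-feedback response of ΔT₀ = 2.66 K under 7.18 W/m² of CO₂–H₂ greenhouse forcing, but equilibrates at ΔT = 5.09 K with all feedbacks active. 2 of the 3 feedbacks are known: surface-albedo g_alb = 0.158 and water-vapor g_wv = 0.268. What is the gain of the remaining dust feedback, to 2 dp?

0.05

Amplification A = ΔT/ΔT₀ = 5.09/2.66 = 1.914.
Total gain g = 1 − 1/A = 1 − 1/1.914 = 0.4775.
Known gains sum to 0.158 + 0.268 = 0.426.
g_dust = 0.4775 − 0.426 = 0.05.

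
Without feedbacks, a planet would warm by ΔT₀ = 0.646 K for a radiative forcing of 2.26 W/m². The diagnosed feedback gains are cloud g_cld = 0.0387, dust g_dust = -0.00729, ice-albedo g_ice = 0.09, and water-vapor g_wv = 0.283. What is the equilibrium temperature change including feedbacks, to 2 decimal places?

Total gain g = 0.0387 − 0.00729 + 0.09 + 0.283 = 0.40441.
Amplification A = 1/(1 − 0.40441) = 1.679.
ΔT = 0.646 × 1.679 = 1.08 K.

1.08 K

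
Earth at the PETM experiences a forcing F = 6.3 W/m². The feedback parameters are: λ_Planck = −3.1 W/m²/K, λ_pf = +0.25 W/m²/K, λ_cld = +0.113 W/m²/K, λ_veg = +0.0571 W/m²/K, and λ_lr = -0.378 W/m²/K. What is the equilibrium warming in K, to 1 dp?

2.1 K

Net feedback parameter λ = (−3.1) + (+0.25) + (+0.113) + (+0.0571) + (-0.378) = -3.0579 W/m²/K.
ΔT = −F/λ = −6.3/(-3.0579) = 2.1 K.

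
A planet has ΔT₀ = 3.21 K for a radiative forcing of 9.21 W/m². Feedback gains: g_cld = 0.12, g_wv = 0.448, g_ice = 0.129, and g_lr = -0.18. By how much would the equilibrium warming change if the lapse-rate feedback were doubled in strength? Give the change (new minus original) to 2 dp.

-1.80 K

Original: g = 0.517, ΔT = 3.21/(1−0.517) = 6.6460 K.
With doubled lapse-rate: g' = 0.337, ΔT' = 3.21/(1−0.337) = 4.8416 K.
Change = 4.8416 − 6.6460 = -1.80 K.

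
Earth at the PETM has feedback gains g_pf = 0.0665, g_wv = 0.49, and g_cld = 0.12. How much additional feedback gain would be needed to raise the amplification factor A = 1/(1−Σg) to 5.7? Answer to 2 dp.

Current total gain = 0.6765.
Target gain for A = 5.7: g* = 1 − 1/5.7 = 0.8246.
Additional gain needed = 0.8246 − 0.6765 = 0.15.

0.15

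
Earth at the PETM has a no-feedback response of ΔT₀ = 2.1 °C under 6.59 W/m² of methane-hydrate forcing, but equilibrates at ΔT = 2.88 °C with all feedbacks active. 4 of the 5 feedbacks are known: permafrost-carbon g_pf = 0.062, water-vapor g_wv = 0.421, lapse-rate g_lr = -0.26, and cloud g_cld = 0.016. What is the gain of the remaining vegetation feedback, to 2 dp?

Amplification A = ΔT/ΔT₀ = 2.88/2.1 = 1.371.
Total gain g = 1 − 1/A = 1 − 1/1.371 = 0.2706.
Known gains sum to 0.062 + 0.421 − 0.26 + 0.016 = 0.239.
g_veg = 0.2706 − 0.239 = 0.03.

0.03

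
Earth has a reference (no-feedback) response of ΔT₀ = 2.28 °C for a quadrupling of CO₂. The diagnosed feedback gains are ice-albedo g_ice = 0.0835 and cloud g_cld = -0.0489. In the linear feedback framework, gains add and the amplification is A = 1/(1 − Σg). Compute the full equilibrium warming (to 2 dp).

Total gain g = 0.0835 − 0.0489 = 0.0346.
Amplification A = 1/(1 − 0.0346) = 1.036.
ΔT = 2.28 × 1.036 = 2.36 °C.

2.36 °C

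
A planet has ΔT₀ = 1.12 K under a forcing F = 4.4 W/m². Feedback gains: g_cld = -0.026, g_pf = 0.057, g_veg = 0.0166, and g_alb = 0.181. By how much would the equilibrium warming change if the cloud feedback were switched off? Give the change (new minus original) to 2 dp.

Original: g = 0.2286, ΔT = 1.12/(1−0.2286) = 1.4519 K.
Without cloud: g' = 0.2546, ΔT' = 1.12/(1−0.2546) = 1.5025 K.
Change = 1.5025 − 1.4519 = 0.05 K.

0.05 K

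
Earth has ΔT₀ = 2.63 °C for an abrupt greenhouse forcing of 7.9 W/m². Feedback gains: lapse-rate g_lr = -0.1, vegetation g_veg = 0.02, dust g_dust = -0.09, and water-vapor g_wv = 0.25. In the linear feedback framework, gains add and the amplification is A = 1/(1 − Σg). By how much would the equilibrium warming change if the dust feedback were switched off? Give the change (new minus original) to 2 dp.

Original: g = 0.08, ΔT = 2.63/(1−0.08) = 2.8587 °C.
Without dust: g' = 0.17, ΔT' = 2.63/(1−0.17) = 3.1687 °C.
Change = 3.1687 − 2.8587 = 0.31 °C.

0.31 °C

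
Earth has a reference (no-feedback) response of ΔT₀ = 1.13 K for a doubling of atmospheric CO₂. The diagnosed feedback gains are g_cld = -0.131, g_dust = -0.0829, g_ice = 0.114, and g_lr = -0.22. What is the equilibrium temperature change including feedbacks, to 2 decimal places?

Total gain g = -0.131 − 0.0829 + 0.114 − 0.22 = -0.3199.
Amplification A = 1/(1 + 0.3199) = 0.7576.
ΔT = 1.13 × 0.7576 = 0.86 K.

0.86 K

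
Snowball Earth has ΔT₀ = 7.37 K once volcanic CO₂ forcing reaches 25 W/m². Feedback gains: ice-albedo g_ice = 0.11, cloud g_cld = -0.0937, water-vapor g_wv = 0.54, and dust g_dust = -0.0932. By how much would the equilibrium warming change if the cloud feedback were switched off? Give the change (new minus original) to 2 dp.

Original: g = 0.4631, ΔT = 7.37/(1−0.4631) = 13.7270 K.
Without cloud: g' = 0.5568, ΔT' = 7.37/(1−0.5568) = 16.6291 K.
Change = 16.6291 − 13.7270 = 2.90 K.

2.90 K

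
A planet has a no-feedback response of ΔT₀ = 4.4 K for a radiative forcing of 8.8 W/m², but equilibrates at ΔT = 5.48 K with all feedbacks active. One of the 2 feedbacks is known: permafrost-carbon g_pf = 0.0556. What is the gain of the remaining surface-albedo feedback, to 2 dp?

Amplification A = ΔT/ΔT₀ = 5.48/4.4 = 1.245.
Total gain g = 1 − 1/A = 1 − 1/1.245 = 0.1968.
The known gain is 0.0556.
g_alb = 0.1968 − 0.0556 = 0.14.

0.14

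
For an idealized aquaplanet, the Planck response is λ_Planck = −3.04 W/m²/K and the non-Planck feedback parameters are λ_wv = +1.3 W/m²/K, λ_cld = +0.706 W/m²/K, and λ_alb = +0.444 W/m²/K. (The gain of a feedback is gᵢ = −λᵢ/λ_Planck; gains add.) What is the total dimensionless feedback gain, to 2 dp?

Convert to gains: g_wv = 1.3/3.04 = 0.4276; g_cld = 0.706/3.04 = 0.2322; g_alb = 0.444/3.04 = 0.1461.
Total gain g = 0.8059.

0.81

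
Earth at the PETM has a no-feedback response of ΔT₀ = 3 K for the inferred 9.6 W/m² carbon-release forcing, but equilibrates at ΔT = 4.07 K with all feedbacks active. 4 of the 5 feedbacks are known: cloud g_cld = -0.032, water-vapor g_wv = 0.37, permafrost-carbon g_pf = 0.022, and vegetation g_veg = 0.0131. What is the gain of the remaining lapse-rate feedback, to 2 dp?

Amplification A = ΔT/ΔT₀ = 4.07/3 = 1.357.
Total gain g = 1 − 1/A = 1 − 1/1.357 = 0.2631.
Known gains sum to -0.032 + 0.37 + 0.022 + 0.0131 = 0.3731.
g_lr = 0.2631 − 0.3731 = -0.11.

-0.11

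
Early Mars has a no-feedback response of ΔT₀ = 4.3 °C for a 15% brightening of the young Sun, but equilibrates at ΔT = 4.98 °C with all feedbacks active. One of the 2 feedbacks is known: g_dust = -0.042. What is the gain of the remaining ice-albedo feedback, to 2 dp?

0.18

Amplification A = ΔT/ΔT₀ = 4.98/4.3 = 1.158.
Total gain g = 1 − 1/A = 1 − 1/1.158 = 0.1364.
The known gain is -0.042.
g_ice = 0.1364 + 0.042 = 0.18.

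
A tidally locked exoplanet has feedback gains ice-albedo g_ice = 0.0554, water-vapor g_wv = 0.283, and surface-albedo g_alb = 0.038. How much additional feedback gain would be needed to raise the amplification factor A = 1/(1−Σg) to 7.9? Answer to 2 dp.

Current total gain = 0.3764.
Target gain for A = 7.9: g* = 1 − 1/7.9 = 0.8734.
Additional gain needed = 0.8734 − 0.3764 = 0.50.

0.50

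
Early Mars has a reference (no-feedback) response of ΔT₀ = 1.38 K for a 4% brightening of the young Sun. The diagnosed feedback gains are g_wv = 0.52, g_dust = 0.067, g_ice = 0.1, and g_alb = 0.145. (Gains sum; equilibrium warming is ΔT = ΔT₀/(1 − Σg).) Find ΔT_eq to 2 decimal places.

8.21 K

Total gain g = 0.52 + 0.067 + 0.1 + 0.145 = 0.832.
Amplification A = 1/(1 − 0.832) = 5.952.
ΔT = 1.38 × 5.952 = 8.21 K.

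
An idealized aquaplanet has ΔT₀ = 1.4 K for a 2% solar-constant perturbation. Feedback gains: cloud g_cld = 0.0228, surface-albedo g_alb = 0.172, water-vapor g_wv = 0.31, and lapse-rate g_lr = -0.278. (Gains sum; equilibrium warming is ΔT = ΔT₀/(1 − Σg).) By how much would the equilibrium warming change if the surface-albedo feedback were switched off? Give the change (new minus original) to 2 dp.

-0.33 K

Original: g = 0.2268, ΔT = 1.4/(1−0.2268) = 1.8107 K.
Without surface-albedo: g' = 0.0548, ΔT' = 1.4/(1−0.0548) = 1.4812 K.
Change = 1.4812 − 1.8107 = -0.33 K.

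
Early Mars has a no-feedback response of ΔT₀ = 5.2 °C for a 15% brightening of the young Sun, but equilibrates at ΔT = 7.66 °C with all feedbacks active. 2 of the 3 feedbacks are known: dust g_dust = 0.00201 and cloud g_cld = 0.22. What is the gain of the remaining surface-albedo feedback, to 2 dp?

0.10

Amplification A = ΔT/ΔT₀ = 7.66/5.2 = 1.473.
Total gain g = 1 − 1/A = 1 − 1/1.473 = 0.3211.
Known gains sum to 0.00201 + 0.22 = 0.22201.
g_alb = 0.3211 − 0.22201 = 0.10.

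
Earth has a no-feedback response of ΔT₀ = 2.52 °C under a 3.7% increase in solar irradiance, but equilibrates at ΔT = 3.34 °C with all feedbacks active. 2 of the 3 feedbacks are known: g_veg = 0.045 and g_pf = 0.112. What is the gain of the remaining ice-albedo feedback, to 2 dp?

Amplification A = ΔT/ΔT₀ = 3.34/2.52 = 1.325.
Total gain g = 1 − 1/A = 1 − 1/1.325 = 0.2453.
Known gains sum to 0.045 + 0.112 = 0.157.
g_ice = 0.2453 − 0.157 = 0.09.

0.09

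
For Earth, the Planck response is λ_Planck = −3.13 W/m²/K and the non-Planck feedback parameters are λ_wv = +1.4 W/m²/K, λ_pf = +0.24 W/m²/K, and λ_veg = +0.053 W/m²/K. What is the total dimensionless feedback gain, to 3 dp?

Convert to gains: g_wv = 1.4/3.13 = 0.4473; g_pf = 0.24/3.13 = 0.07668; g_veg = 0.053/3.13 = 0.01693.
Total gain g = 0.54091.

0.541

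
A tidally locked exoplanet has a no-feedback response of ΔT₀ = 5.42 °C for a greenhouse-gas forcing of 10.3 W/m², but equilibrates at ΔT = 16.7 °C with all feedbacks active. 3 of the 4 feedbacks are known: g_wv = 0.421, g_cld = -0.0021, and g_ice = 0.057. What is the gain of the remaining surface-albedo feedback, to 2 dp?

0.20

Amplification A = ΔT/ΔT₀ = 16.7/5.42 = 3.081.
Total gain g = 1 − 1/A = 1 − 1/3.081 = 0.6754.
Known gains sum to 0.421 − 0.0021 + 0.057 = 0.4759.
g_alb = 0.6754 − 0.4759 = 0.20.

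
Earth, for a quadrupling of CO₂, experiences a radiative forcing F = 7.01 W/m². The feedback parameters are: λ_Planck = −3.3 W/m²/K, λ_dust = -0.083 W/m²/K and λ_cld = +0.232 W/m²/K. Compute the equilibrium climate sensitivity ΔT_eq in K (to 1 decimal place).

2.2 K

Net feedback parameter λ = (−3.3) + (-0.083) + (+0.232) = -3.151 W/m²/K.
ΔT = −F/λ = −7.01/(-3.151) = 2.2 K.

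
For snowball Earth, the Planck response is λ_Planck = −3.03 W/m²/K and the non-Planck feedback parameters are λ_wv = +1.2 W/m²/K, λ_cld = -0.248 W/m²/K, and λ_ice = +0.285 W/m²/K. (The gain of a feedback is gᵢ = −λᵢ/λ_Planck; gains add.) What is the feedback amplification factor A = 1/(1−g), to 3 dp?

Convert to gains: g_wv = 1.2/3.03 = 0.396; g_cld = -0.248/3.03 = -0.08185; g_ice = 0.285/3.03 = 0.09406.
Total gain g = 0.40821.
A = 1/(1 − 0.40821) = 1.690.

1.690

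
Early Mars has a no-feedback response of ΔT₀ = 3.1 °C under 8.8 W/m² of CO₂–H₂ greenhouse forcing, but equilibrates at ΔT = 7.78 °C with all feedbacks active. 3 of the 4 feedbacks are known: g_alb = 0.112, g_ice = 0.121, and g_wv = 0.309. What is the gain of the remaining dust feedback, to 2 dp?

0.06

Amplification A = ΔT/ΔT₀ = 7.78/3.1 = 2.51.
Total gain g = 1 − 1/A = 1 − 1/2.51 = 0.6016.
Known gains sum to 0.112 + 0.121 + 0.309 = 0.542.
g_dust = 0.6016 − 0.542 = 0.06.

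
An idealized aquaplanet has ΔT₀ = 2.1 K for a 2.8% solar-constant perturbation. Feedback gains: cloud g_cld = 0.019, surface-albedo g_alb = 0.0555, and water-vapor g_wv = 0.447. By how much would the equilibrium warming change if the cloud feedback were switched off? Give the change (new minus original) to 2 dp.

-0.17 K

Original: g = 0.5215, ΔT = 2.1/(1−0.5215) = 4.3887 K.
Without cloud: g' = 0.5025, ΔT' = 2.1/(1−0.5025) = 4.2211 K.
Change = 4.2211 − 4.3887 = -0.17 K.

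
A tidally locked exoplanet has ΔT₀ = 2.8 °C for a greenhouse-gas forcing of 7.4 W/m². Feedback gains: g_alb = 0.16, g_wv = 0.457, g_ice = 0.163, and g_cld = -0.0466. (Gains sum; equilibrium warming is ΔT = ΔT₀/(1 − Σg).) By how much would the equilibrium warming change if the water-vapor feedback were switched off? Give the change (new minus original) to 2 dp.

-6.63 °C

Original: g = 0.7334, ΔT = 2.8/(1−0.7334) = 10.5026 °C.
Without water-vapor: g' = 0.2764, ΔT' = 2.8/(1−0.2764) = 3.8695 °C.
Change = 3.8695 − 10.5026 = -6.63 °C.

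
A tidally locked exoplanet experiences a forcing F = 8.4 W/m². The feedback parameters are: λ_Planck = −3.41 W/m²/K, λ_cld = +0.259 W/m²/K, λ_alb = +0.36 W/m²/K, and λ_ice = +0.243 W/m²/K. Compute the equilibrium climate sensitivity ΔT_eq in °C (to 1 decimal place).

Net feedback parameter λ = (−3.41) + (+0.259) + (+0.36) + (+0.243) = -2.548 W/m²/K.
ΔT = −F/λ = −8.4/(-2.548) = 3.3 °C.

3.3 °C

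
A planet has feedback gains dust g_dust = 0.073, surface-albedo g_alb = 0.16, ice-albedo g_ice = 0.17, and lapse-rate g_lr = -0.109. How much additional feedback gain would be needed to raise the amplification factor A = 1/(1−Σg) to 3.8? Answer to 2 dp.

0.44

Current total gain = 0.294.
Target gain for A = 3.8: g* = 1 − 1/3.8 = 0.7368.
Additional gain needed = 0.7368 − 0.294 = 0.44.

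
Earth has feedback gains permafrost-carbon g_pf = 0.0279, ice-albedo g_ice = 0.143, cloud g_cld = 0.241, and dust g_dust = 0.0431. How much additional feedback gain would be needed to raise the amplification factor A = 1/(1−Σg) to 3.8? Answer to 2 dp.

Current total gain = 0.455.
Target gain for A = 3.8: g* = 1 − 1/3.8 = 0.7368.
Additional gain needed = 0.7368 − 0.455 = 0.28.

0.28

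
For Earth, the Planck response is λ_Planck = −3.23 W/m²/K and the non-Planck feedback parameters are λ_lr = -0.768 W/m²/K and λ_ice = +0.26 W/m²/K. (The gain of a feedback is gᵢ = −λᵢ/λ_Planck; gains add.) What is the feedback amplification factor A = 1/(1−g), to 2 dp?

Convert to gains: g_lr = -0.768/3.23 = -0.2378; g_ice = 0.26/3.23 = 0.0805.
Total gain g = -0.1573.
A = 1/(1 + 0.1573) = 0.86.

0.86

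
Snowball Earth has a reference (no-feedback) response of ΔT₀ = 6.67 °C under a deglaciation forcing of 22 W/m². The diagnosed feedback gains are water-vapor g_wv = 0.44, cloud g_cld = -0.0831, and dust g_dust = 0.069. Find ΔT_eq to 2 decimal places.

Total gain g = 0.44 − 0.0831 + 0.069 = 0.4259.
Amplification A = 1/(1 − 0.4259) = 1.742.
ΔT = 6.67 × 1.742 = 11.62 °C.

11.62 °C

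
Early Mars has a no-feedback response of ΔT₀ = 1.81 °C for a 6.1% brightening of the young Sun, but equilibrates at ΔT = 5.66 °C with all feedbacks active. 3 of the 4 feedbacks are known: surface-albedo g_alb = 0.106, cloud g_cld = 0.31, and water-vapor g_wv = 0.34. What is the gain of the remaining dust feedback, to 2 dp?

Amplification A = ΔT/ΔT₀ = 5.66/1.81 = 3.127.
Total gain g = 1 − 1/A = 1 − 1/3.127 = 0.6802.
Known gains sum to 0.106 + 0.31 + 0.34 = 0.756.
g_dust = 0.6802 − 0.756 = -0.08.

-0.08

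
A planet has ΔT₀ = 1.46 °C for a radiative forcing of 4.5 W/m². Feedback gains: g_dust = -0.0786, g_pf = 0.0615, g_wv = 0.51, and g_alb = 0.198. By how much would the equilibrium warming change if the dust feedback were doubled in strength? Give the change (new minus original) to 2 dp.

Original: g = 0.6909, ΔT = 1.46/(1−0.6909) = 4.7234 °C.
With doubled dust: g' = 0.6123, ΔT' = 1.46/(1−0.6123) = 3.7658 °C.
Change = 3.7658 − 4.7234 = -0.96 °C.

-0.96 °C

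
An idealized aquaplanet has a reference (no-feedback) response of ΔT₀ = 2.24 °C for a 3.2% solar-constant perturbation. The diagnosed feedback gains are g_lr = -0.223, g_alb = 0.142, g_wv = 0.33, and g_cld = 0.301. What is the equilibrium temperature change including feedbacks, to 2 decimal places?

Total gain g = -0.223 + 0.142 + 0.33 + 0.301 = 0.55.
Amplification A = 1/(1 − 0.55) = 2.222.
ΔT = 2.24 × 2.222 = 4.98 °C.

4.98 °C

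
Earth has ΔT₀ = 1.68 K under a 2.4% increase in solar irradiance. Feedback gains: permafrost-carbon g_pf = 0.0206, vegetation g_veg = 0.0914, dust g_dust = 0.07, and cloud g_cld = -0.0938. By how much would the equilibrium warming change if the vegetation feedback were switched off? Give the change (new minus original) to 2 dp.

Original: g = 0.0882, ΔT = 1.68/(1−0.0882) = 1.8425 K.
Without vegetation: g' = -0.0032, ΔT' = 1.68/(1+0.0032) = 1.6746 K.
Change = 1.6746 − 1.8425 = -0.17 K.

-0.17 K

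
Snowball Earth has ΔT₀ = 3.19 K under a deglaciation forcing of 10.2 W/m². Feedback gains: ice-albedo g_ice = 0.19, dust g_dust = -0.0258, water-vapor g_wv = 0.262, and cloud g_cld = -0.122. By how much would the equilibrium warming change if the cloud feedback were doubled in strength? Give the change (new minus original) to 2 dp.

Original: g = 0.3042, ΔT = 3.19/(1−0.3042) = 4.5847 K.
With doubled cloud: g' = 0.1822, ΔT' = 3.19/(1−0.1822) = 3.9007 K.
Change = 3.9007 − 4.5847 = -0.68 K.

-0.68 K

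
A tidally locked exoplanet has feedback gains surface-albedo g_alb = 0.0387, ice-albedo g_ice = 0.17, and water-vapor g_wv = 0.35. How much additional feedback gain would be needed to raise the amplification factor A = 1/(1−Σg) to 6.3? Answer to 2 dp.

0.28

Current total gain = 0.5587.
Target gain for A = 6.3: g* = 1 − 1/6.3 = 0.8413.
Additional gain needed = 0.8413 − 0.5587 = 0.28.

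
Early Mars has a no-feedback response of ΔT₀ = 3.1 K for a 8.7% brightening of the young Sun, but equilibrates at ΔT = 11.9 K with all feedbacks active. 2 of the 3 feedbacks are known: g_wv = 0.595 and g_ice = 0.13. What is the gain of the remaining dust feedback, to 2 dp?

Amplification A = ΔT/ΔT₀ = 11.9/3.1 = 3.839.
Total gain g = 1 − 1/A = 1 − 1/3.839 = 0.7395.
Known gains sum to 0.595 + 0.13 = 0.725.
g_dust = 0.7395 − 0.725 = 0.01.

0.01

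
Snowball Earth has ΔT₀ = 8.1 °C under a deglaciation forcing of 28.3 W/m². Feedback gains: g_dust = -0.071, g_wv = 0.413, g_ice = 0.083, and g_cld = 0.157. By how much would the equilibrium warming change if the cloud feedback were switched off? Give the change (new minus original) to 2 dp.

-5.29 °C

Original: g = 0.582, ΔT = 8.1/(1−0.582) = 19.3780 °C.
Without cloud: g' = 0.425, ΔT' = 8.1/(1−0.425) = 14.0870 °C.
Change = 14.0870 − 19.3780 = -5.29 °C.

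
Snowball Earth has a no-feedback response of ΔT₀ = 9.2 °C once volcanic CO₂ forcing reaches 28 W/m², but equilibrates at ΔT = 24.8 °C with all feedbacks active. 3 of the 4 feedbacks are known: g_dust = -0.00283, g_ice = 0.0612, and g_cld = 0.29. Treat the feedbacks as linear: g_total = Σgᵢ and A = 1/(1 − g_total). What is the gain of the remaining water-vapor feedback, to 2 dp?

0.28

Amplification A = ΔT/ΔT₀ = 24.8/9.2 = 2.696.
Total gain g = 1 − 1/A = 1 − 1/2.696 = 0.6291.
Known gains sum to -0.00283 + 0.0612 + 0.29 = 0.34837.
g_wv = 0.6291 − 0.34837 = 0.28.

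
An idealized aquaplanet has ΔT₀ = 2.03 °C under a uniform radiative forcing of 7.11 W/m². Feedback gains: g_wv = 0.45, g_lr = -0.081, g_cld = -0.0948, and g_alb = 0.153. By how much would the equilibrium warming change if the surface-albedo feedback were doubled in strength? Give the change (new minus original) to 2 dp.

1.29 °C

Original: g = 0.4272, ΔT = 2.03/(1−0.4272) = 3.5440 °C.
With doubled surface-albedo: g' = 0.5802, ΔT' = 2.03/(1−0.5802) = 4.8356 °C.
Change = 4.8356 − 3.5440 = 1.29 °C.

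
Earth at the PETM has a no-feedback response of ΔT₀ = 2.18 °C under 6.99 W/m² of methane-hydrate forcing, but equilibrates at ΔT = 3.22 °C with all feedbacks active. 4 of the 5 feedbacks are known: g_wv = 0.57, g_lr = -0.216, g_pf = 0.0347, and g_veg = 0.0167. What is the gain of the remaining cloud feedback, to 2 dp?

-0.08

Amplification A = ΔT/ΔT₀ = 3.22/2.18 = 1.477.
Total gain g = 1 − 1/A = 1 − 1/1.477 = 0.323.
Known gains sum to 0.57 − 0.216 + 0.0347 + 0.0167 = 0.4054.
g_cld = 0.323 − 0.4054 = -0.08.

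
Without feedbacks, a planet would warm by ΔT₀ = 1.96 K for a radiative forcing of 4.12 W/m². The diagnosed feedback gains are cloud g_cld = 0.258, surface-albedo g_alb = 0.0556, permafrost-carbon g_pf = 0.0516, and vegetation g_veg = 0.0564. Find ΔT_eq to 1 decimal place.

3.4 K

Total gain g = 0.258 + 0.0556 + 0.0516 + 0.0564 = 0.4216.
Amplification A = 1/(1 − 0.4216) = 1.729.
ΔT = 1.96 × 1.729 = 3.4 K.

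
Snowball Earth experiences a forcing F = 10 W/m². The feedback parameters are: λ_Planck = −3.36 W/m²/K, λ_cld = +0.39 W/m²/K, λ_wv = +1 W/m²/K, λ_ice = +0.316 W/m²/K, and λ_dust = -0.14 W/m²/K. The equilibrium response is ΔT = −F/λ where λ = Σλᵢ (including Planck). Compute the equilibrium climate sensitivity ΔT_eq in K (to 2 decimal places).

Net feedback parameter λ = (−3.36) + (+0.39) + (+1) + (+0.316) + (-0.14) = -1.794 W/m²/K.
ΔT = −F/λ = −10/(-1.794) = 5.57 K.

5.57 K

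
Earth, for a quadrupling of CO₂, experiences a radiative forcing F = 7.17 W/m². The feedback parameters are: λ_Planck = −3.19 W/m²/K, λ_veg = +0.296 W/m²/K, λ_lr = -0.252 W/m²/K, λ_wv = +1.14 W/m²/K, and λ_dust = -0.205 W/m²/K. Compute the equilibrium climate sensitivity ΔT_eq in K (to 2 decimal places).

Net feedback parameter λ = (−3.19) + (+0.296) + (-0.252) + (+1.14) + (-0.205) = -2.211 W/m²/K.
ΔT = −F/λ = −7.17/(-2.211) = 3.24 K.

3.24 K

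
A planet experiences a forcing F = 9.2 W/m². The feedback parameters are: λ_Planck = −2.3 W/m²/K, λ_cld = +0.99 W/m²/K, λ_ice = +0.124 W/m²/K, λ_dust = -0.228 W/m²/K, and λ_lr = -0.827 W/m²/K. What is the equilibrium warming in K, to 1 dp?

Net feedback parameter λ = (−2.3) + (+0.99) + (+0.124) + (-0.228) + (-0.827) = -2.241 W/m²/K.
ΔT = −F/λ = −9.2/(-2.241) = 4.1 K.

4.1 K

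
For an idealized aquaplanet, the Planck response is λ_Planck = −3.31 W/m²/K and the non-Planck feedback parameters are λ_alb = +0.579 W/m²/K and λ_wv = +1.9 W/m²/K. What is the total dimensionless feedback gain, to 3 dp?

0.749

Convert to gains: g_alb = 0.579/3.31 = 0.1749; g_wv = 1.9/3.31 = 0.574.
Total gain g = 0.7489.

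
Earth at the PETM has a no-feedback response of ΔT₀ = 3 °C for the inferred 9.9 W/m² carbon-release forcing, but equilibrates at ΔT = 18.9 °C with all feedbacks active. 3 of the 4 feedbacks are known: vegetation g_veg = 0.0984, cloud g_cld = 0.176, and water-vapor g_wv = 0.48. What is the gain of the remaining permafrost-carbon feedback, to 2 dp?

0.09

Amplification A = ΔT/ΔT₀ = 18.9/3 = 6.3.
Total gain g = 1 − 1/A = 1 − 1/6.3 = 0.8413.
Known gains sum to 0.0984 + 0.176 + 0.48 = 0.7544.
g_pf = 0.8413 − 0.7544 = 0.09.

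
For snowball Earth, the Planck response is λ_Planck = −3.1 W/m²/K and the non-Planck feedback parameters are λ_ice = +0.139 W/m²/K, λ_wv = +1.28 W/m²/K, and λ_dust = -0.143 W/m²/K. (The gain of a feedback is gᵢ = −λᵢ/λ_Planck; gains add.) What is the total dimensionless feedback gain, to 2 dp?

Convert to gains: g_ice = 0.139/3.1 = 0.04484; g_wv = 1.28/3.1 = 0.4129; g_dust = -0.143/3.1 = -0.04613.
Total gain g = 0.41161.

0.41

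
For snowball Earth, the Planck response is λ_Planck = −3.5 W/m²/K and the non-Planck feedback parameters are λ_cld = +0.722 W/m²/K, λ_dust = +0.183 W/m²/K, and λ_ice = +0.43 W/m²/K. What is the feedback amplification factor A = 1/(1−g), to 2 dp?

Convert to gains: g_cld = 0.722/3.5 = 0.2063; g_dust = 0.183/3.5 = 0.05229; g_ice = 0.43/3.5 = 0.1229.
Total gain g = 0.38149.
A = 1/(1 − 0.38149) = 1.62.

1.62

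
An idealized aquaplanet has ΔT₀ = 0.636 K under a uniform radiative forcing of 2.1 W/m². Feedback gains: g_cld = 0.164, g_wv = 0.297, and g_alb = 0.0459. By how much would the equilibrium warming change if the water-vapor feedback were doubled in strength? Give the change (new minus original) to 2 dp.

1.95 K

Original: g = 0.5069, ΔT = 0.636/(1−0.5069) = 1.2898 K.
With doubled water-vapor: g' = 0.8039, ΔT' = 0.636/(1−0.8039) = 3.2432 K.
Change = 3.2432 − 1.2898 = 1.95 K.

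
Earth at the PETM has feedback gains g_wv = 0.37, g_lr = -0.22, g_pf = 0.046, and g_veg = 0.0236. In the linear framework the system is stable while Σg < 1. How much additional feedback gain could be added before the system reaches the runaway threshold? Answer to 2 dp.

0.78

Current total gain = 0.37 − 0.22 + 0.046 + 0.0236 = 0.2196.
Margin to runaway = 1 − 0.2196 = 0.78.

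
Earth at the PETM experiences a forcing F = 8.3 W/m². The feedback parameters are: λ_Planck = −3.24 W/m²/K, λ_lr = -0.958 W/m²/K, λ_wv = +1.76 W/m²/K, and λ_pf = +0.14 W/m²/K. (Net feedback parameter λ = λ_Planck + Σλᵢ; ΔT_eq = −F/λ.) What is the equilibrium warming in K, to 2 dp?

Net feedback parameter λ = (−3.24) + (-0.958) + (+1.76) + (+0.14) = -2.298 W/m²/K.
ΔT = −F/λ = −8.3/(-2.298) = 3.61 K.

3.61 K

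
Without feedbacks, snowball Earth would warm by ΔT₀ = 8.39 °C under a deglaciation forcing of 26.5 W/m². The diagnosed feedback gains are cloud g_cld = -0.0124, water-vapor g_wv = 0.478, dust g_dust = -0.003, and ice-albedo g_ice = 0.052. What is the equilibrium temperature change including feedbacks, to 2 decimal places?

17.28 °C

Total gain g = -0.0124 + 0.478 − 0.003 + 0.052 = 0.5146.
Amplification A = 1/(1 − 0.5146) = 2.06.
ΔT = 8.39 × 2.06 = 17.28 °C.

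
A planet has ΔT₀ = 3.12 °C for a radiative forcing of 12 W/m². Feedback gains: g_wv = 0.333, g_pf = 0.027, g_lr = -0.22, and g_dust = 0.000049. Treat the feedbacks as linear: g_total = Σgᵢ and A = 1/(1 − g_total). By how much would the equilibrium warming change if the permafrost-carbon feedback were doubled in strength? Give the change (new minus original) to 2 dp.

Original: g = 0.140049, ΔT = 3.12/(1−0.140049) = 3.6281 °C.
With doubled permafrost-carbon: g' = 0.167049, ΔT' = 3.12/(1−0.167049) = 3.7457 °C.
Change = 3.7457 − 3.6281 = 0.12 °C.

0.12 °C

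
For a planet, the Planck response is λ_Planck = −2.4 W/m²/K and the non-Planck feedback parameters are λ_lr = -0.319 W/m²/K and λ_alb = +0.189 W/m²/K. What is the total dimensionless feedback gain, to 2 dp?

-0.05

Convert to gains: g_lr = -0.319/2.4 = -0.1329; g_alb = 0.189/2.4 = 0.07875.
Total gain g = -0.05415.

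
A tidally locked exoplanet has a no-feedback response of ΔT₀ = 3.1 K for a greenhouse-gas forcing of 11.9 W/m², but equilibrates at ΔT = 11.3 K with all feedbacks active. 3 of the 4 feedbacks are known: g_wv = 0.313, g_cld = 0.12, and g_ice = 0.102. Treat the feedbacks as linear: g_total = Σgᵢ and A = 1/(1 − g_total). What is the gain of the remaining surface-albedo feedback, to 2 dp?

Amplification A = ΔT/ΔT₀ = 11.3/3.1 = 3.645.
Total gain g = 1 − 1/A = 1 − 1/3.645 = 0.7257.
Known gains sum to 0.313 + 0.12 + 0.102 = 0.535.
g_alb = 0.7257 − 0.535 = 0.19.

0.19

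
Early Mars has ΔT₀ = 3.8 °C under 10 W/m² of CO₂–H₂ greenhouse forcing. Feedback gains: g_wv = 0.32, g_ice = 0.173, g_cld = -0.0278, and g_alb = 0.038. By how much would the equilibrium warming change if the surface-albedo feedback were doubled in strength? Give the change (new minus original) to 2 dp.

Original: g = 0.5032, ΔT = 3.8/(1−0.5032) = 7.6490 °C.
With doubled surface-albedo: g' = 0.5412, ΔT' = 3.8/(1−0.5412) = 8.2825 °C.
Change = 8.2825 − 7.6490 = 0.63 °C.

0.63 °C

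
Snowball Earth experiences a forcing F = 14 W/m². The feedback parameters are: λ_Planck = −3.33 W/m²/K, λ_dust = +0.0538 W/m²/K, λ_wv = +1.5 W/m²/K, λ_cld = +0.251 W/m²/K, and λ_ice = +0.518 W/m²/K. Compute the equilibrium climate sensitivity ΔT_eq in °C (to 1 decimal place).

Net feedback parameter λ = (−3.33) + (+0.0538) + (+1.5) + (+0.251) + (+0.518) = -1.0072 W/m²/K.
ΔT = −F/λ = −14/(-1.0072) = 13.9 °C.

13.9 °C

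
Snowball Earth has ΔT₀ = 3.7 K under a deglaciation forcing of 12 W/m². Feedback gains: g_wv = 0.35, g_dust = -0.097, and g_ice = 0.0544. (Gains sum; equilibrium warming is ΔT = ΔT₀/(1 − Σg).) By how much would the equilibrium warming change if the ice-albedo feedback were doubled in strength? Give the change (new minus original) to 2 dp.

0.46 K

Original: g = 0.3074, ΔT = 3.7/(1−0.3074) = 5.3422 K.
With doubled ice-albedo: g' = 0.3618, ΔT' = 3.7/(1−0.3618) = 5.7976 K.
Change = 5.7976 − 5.3422 = 0.46 K.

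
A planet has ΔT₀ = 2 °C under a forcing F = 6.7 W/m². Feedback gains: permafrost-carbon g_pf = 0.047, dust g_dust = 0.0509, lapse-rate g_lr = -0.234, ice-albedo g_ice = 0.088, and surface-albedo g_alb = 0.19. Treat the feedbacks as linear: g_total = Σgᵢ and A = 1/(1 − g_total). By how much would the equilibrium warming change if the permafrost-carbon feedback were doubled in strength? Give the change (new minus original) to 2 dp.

Original: g = 0.1419, ΔT = 2/(1−0.1419) = 2.3307 °C.
With doubled permafrost-carbon: g' = 0.1889, ΔT' = 2/(1−0.1889) = 2.4658 °C.
Change = 2.4658 − 2.3307 = 0.14 °C.

0.14 °C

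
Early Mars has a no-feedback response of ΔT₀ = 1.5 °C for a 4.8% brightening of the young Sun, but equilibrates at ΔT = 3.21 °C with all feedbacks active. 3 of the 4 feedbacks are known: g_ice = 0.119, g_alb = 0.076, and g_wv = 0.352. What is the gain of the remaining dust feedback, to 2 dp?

-0.01

Amplification A = ΔT/ΔT₀ = 3.21/1.5 = 2.14.
Total gain g = 1 − 1/A = 1 − 1/2.14 = 0.5327.
Known gains sum to 0.119 + 0.076 + 0.352 = 0.547.
g_dust = 0.5327 − 0.547 = -0.01.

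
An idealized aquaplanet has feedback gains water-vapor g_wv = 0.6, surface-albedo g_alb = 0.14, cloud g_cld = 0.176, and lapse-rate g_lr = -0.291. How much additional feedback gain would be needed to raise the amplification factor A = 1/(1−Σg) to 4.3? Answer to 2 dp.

0.14

Current total gain = 0.625.
Target gain for A = 4.3: g* = 1 − 1/4.3 = 0.7674.
Additional gain needed = 0.7674 − 0.625 = 0.14.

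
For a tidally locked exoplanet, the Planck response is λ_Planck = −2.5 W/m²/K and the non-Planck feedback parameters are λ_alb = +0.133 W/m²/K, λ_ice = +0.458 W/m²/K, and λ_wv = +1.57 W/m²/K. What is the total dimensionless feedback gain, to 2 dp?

Convert to gains: g_alb = 0.133/2.5 = 0.0532; g_ice = 0.458/2.5 = 0.1832; g_wv = 1.57/2.5 = 0.628.
Total gain g = 0.8644.

0.86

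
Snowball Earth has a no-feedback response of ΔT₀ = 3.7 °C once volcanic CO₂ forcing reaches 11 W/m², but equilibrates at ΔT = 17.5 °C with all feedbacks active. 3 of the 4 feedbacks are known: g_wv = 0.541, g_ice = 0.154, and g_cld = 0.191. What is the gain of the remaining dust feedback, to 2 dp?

Amplification A = ΔT/ΔT₀ = 17.5/3.7 = 4.73.
Total gain g = 1 − 1/A = 1 − 1/4.73 = 0.7886.
Known gains sum to 0.541 + 0.154 + 0.191 = 0.886.
g_dust = 0.7886 − 0.886 = -0.10.

-0.10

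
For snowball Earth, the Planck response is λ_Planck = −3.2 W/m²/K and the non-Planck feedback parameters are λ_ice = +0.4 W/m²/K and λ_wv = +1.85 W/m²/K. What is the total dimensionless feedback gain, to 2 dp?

0.70

Convert to gains: g_ice = 0.4/3.2 = 0.125; g_wv = 1.85/3.2 = 0.5781.
Total gain g = 0.7031.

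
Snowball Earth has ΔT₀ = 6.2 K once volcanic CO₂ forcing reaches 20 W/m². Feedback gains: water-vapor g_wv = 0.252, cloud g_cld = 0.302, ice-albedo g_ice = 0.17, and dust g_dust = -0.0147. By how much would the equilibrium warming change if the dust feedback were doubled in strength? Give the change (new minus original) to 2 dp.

Original: g = 0.7093, ΔT = 6.2/(1−0.7093) = 21.3278 K.
With doubled dust: g' = 0.6946, ΔT' = 6.2/(1−0.6946) = 20.3012 K.
Change = 20.3012 − 21.3278 = -1.03 K.

-1.03 K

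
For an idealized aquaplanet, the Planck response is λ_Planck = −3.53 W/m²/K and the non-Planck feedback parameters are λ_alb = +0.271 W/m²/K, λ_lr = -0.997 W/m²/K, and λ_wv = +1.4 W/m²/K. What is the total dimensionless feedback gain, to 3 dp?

0.191

Convert to gains: g_alb = 0.271/3.53 = 0.07677; g_lr = -0.997/3.53 = -0.2824; g_wv = 1.4/3.53 = 0.3966.
Total gain g = 0.19097.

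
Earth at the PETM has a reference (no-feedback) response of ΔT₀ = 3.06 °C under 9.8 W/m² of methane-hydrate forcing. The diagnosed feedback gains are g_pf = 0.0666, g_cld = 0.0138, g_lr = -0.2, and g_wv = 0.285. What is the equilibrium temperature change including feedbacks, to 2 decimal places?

Total gain g = 0.0666 + 0.0138 − 0.2 + 0.285 = 0.1654.
Amplification A = 1/(1 − 0.1654) = 1.198.
ΔT = 3.06 × 1.198 = 3.67 °C.

3.67 °C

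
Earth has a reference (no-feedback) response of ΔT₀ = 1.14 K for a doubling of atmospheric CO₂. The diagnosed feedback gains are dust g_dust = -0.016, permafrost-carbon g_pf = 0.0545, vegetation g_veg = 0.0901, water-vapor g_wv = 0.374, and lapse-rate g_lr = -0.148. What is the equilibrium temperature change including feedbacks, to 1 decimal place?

1.8 K

Total gain g = -0.016 + 0.0545 + 0.0901 + 0.374 − 0.148 = 0.3546.
Amplification A = 1/(1 − 0.3546) = 1.549.
ΔT = 1.14 × 1.549 = 1.8 K.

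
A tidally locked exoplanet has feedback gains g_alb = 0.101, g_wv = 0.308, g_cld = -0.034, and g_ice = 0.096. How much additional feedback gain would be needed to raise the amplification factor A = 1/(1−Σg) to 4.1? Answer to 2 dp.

0.29

Current total gain = 0.471.
Target gain for A = 4.1: g* = 1 − 1/4.1 = 0.7561.
Additional gain needed = 0.7561 − 0.471 = 0.29.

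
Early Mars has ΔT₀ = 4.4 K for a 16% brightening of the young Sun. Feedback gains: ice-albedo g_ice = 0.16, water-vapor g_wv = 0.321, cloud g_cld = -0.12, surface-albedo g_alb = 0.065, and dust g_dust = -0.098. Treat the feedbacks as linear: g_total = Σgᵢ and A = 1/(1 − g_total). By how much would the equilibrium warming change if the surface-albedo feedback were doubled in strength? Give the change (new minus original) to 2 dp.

0.70 K

Original: g = 0.328, ΔT = 4.4/(1−0.328) = 6.5476 K.
With doubled surface-albedo: g' = 0.393, ΔT' = 4.4/(1−0.393) = 7.2488 K.
Change = 7.2488 − 6.5476 = 0.70 K.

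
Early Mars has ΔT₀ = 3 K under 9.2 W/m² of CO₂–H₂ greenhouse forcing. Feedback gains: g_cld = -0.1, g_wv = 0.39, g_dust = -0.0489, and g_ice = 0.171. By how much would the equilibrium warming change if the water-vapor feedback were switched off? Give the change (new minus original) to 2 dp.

-2.04 K

Original: g = 0.4121, ΔT = 3/(1−0.4121) = 5.1029 K.
Without water-vapor: g' = 0.0221, ΔT' = 3/(1−0.0221) = 3.0678 K.
Change = 3.0678 − 5.1029 = -2.04 K.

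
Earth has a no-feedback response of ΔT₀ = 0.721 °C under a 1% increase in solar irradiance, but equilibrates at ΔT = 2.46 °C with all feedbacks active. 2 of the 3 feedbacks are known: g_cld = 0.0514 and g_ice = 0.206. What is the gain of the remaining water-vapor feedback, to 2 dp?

0.45

Amplification A = ΔT/ΔT₀ = 2.46/0.721 = 3.412.
Total gain g = 1 − 1/A = 1 − 1/3.412 = 0.7069.
Known gains sum to 0.0514 + 0.206 = 0.2574.
g_wv = 0.7069 − 0.2574 = 0.45.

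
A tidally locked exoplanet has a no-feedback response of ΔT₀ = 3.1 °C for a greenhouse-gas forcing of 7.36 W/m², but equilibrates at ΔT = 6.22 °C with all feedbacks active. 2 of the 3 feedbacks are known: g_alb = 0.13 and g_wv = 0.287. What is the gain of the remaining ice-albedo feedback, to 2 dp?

0.08

Amplification A = ΔT/ΔT₀ = 6.22/3.1 = 2.006.
Total gain g = 1 − 1/A = 1 − 1/2.006 = 0.5015.
Known gains sum to 0.13 + 0.287 = 0.417.
g_ice = 0.5015 − 0.417 = 0.08.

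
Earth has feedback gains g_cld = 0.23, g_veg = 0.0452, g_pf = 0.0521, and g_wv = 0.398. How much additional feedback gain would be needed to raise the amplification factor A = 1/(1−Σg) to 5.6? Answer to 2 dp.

Current total gain = 0.7253.
Target gain for A = 5.6: g* = 1 − 1/5.6 = 0.8214.
Additional gain needed = 0.8214 − 0.7253 = 0.10.

0.10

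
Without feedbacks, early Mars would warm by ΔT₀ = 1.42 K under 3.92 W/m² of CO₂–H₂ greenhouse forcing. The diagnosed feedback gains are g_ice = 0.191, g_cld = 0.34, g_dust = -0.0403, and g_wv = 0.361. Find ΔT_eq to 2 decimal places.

Total gain g = 0.191 + 0.34 − 0.0403 + 0.361 = 0.8517.
Amplification A = 1/(1 − 0.8517) = 6.743.
ΔT = 1.42 × 6.743 = 9.58 K.

9.58 K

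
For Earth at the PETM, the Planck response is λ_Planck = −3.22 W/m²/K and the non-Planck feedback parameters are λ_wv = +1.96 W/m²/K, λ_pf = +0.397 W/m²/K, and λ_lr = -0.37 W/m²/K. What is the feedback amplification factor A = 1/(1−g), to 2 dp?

Convert to gains: g_wv = 1.96/3.22 = 0.6087; g_pf = 0.397/3.22 = 0.1233; g_lr = -0.37/3.22 = -0.1149.
Total gain g = 0.6171.
A = 1/(1 − 0.6171) = 2.61.

2.61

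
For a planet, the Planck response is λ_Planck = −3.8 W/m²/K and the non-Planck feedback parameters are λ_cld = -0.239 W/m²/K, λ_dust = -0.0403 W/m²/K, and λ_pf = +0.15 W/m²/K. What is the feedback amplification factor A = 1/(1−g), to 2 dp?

Convert to gains: g_cld = -0.239/3.8 = -0.06289; g_dust = -0.0403/3.8 = -0.01061; g_pf = 0.15/3.8 = 0.03947.
Total gain g = -0.03403.
A = 1/(1 + 0.03403) = 0.97.

0.97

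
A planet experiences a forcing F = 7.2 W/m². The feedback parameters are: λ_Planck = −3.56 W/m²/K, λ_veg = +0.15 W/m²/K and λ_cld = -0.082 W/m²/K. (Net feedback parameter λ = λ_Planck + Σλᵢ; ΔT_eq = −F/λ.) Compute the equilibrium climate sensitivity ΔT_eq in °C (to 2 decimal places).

2.06 °C

Net feedback parameter λ = (−3.56) + (+0.15) + (-0.082) = -3.492 W/m²/K.
ΔT = −F/λ = −7.2/(-3.492) = 2.06 °C.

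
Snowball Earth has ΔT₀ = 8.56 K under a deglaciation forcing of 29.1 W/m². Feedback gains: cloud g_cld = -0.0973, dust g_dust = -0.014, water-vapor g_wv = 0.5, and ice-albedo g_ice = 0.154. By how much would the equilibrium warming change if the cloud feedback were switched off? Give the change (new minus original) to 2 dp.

5.06 K

Original: g = 0.5427, ΔT = 8.56/(1−0.5427) = 18.7186 K.
Without cloud: g' = 0.64, ΔT' = 8.56/(1−0.64) = 23.7778 K.
Change = 23.7778 − 18.7186 = 5.06 K.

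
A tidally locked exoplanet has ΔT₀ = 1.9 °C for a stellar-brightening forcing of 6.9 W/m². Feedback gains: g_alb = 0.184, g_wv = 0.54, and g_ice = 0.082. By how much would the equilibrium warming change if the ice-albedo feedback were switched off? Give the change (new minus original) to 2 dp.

-2.91 °C

Original: g = 0.806, ΔT = 1.9/(1−0.806) = 9.7938 °C.
Without ice-albedo: g' = 0.724, ΔT' = 1.9/(1−0.724) = 6.8841 °C.
Change = 6.8841 − 9.7938 = -2.91 °C.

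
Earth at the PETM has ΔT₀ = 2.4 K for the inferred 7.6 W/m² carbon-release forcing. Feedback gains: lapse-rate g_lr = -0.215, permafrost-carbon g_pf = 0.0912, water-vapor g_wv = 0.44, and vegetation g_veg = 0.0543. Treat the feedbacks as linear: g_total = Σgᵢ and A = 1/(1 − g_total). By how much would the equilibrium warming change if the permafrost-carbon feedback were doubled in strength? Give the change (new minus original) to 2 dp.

0.65 K

Original: g = 0.3705, ΔT = 2.4/(1−0.3705) = 3.8125 K.
With doubled permafrost-carbon: g' = 0.4617, ΔT' = 2.4/(1−0.4617) = 4.4585 K.
Change = 4.4585 − 3.8125 = 0.65 K.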